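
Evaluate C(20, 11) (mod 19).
0

Using Lucas' theorem:
Write n=20 and k=11 in base 19:
n in base 19: [1, 1]
k in base 19: [0, 11]
C(20,11) mod 19 = ∏ C(n_i, k_i) mod 19
Digit binomials (mod 19): C(1,0) = 1; C(1,11) = 0 (k_i > n_i)
Product: 1 × 0 = 0 ≡ 0 (mod 19)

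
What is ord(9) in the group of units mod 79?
39

79 is prime, so ord(9) divides φ(79) = 78.
Divisors of 78: 1, 2, 3, 6, 13, 26, 39, 78.
Repeated squaring: 9^1 ≡ 9, 9^2 ≡ 2, 9^4 ≡ 4, 9^8 ≡ 16, 9^16 ≡ 19, 9^32 ≡ 45, 9^64 ≡ 50 (mod 79).
Test 9^d mod 79 for each divisor d in increasing order:
9^1 ≡ 9
9^2 ≡ 2
9^3 = 9^2·9^1 ≡ 18
9^6 = 9^4·9^2 ≡ 8
9^13 = 9^8·9^4·9^1 ≡ 23
9^26 = 9^16·9^8·9^2 ≡ 55
9^39 = 9^32·9^4·9^2·9^1 ≡ 1  ← first divisor giving 1
The order is 39.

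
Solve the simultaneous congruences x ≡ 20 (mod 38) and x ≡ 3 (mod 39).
666

Using Chinese Remainder Theorem:
M = 38 × 39 = 1482
M1 = 39, M2 = 38
y1 = 39^(-1) mod 38 = 1
y2 = 38^(-1) mod 39 = 38
x = (20×39×1 + 3×38×38) mod 1482 = 666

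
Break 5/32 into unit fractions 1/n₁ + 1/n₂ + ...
1/7 + 1/75 + 1/16800

Greedy algorithm:
5/32: ceiling(32/5) = 7, use 1/7
3/224: ceiling(224/3) = 75, use 1/75
1/16800: ceiling(16800/1) = 16800, use 1/16800
Result: 5/32 = 1/7 + 1/75 + 1/16800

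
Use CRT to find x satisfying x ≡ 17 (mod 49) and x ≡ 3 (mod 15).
213

Using Chinese Remainder Theorem:
M = 49 × 15 = 735
M1 = 15, M2 = 49
y1 = 15^(-1) mod 49 = 36
y2 = 49^(-1) mod 15 = 4
x = (17×15×36 + 3×49×4) mod 735 = 213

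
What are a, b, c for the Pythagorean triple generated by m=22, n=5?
(459, 220, 509)

Euclid's formula: a = m² - n², b = 2mn, c = m² + n²
m = 22, n = 5
a = 22² - 5² = 484 - 25 = 459
b = 2 × 22 × 5 = 220
c = 22² + 5² = 484 + 25 = 509
Verification: 459² + 220² = 210681 + 48400 = 259081 = 509² ✓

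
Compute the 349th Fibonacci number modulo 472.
1

Matrix identity: Q^n = [[F_(n+1), F_n], [F_n, F_(n-1)]] with Q = [[1,1],[1,0]].
n = 349 = 101011101₂. Square-and-multiply, entries mod 472:
Q^1 = [[1,1],[1,0]]
Q^2 = (Q^1)² = [[2,1],[1,1]]
Q^5 = (Q^2)²·Q = [[8,5],[5,3]]
Q^10 = (Q^5)² = [[89,55],[55,34]]
Q^21 = (Q^10)²·Q = [[247,90],[90,157]]
Q^43 = (Q^21)²·Q = [[213,197],[197,16]]
Q^87 = (Q^43)²·Q = [[435,162],[162,273]]
Q^174 = (Q^87)² = [[237,0],[0,237]]
Q^349 = (Q^174)²·Q = [[1,1],[1,0]]
F_349 mod 472 = Q^349[0][1] = 1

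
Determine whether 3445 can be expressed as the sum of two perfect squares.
9² + 58² (a=9, b=58)

Factorization: 3445 = 5 × 13 × 53
By Fermat: n is sum of two squares iff every prime p ≡ 3 (mod 4) appears to even power.
All primes ≡ 3 (mod 4) appear to even power.
Search a = 0, 1, 2, … for 3445 - a² a perfect square: first hit at a = 9: 3445 - 81 = 3364 = 58².
3445 = 9² + 58² = 81 + 3364 ✓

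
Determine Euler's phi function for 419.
418

419 = 419
φ(n) = n × ∏(1 - 1/p) for each prime p dividing n
φ(419) = 419 × (1 - 1/419) = 418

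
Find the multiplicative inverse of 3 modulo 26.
9

gcd(3, 26) = 1, so the inverse exists.
Extended Euclidean algorithm on (26, 3):
26 = 8 × 3 + 2  ⟹  2 = (1)·26 + (-8)·3
3 = 1 × 2 + 1  ⟹  1 = (-1)·26 + (9)·3
So (9)·3 ≡ 1 (mod 26), i.e. 3^(-1) ≡ 9 (mod 26).
Check: 3 × 9 = 27 ≡ 1 (mod 26)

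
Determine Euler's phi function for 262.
130

262 = 2 × 131
φ(n) = n × ∏(1 - 1/p) for each prime p dividing n
φ(262) = 262 × (1 - 1/2) × (1 - 1/131) = 130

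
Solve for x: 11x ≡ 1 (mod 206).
75

gcd(11, 206) = 1, so the inverse exists.
Extended Euclidean algorithm on (206, 11):
206 = 18 × 11 + 8  ⟹  8 = (1)·206 + (-18)·11
11 = 1 × 8 + 3  ⟹  3 = (-1)·206 + (19)·11
8 = 2 × 3 + 2  ⟹  2 = (3)·206 + (-56)·11
3 = 1 × 2 + 1  ⟹  1 = (-4)·206 + (75)·11
So (75)·11 ≡ 1 (mod 206), i.e. 11^(-1) ≡ 75 (mod 206).
Check: 11 × 75 = 825 ≡ 1 (mod 206)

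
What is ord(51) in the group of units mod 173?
43

173 is prime, so ord(51) divides φ(173) = 172.
Divisors of 172: 1, 2, 4, 43, 86, 172.
Repeated squaring: 51^1 ≡ 51, 51^2 ≡ 6, 51^4 ≡ 36, 51^8 ≡ 85, 51^16 ≡ 132, 51^32 ≡ 124, 51^64 ≡ 152, 51^128 ≡ 95 (mod 173).
Test 51^d mod 173 for each divisor d in increasing order:
51^1 ≡ 51
51^2 ≡ 6
51^4 ≡ 36
51^43 = 51^32·51^8·51^2·51^1 ≡ 1  ← first divisor giving 1
The order is 43.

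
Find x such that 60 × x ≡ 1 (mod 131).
107

gcd(60, 131) = 1, so the inverse exists.
Extended Euclidean algorithm on (131, 60):
131 = 2 × 60 + 11  ⟹  11 = (1)·131 + (-2)·60
60 = 5 × 11 + 5  ⟹  5 = (-5)·131 + (11)·60
11 = 2 × 5 + 1  ⟹  1 = (11)·131 + (-24)·60
So (-24)·60 ≡ 1 (mod 131), i.e. 60^(-1) ≡ -24 ≡ 107 (mod 131).
Check: 60 × 107 = 6420 ≡ 1 (mod 131)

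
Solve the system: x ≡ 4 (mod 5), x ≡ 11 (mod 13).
24

Using Chinese Remainder Theorem:
M = 5 × 13 = 65
M1 = 13, M2 = 5
y1 = 13^(-1) mod 5 = 2
y2 = 5^(-1) mod 13 = 8
x = (4×13×2 + 11×5×8) mod 65 = 24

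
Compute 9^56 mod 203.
88

Repeated squaring. Binary of 56 = 111000.
9^1 ≡ 9 (mod 203); 9^2 ≡ 81 (mod 203); 9^4 ≡ 65 (mod 203); 9^8 ≡ 165 (mod 203); 9^16 ≡ 23 (mod 203); 9^32 ≡ 123 (mod 203)
9^56 = 9^8 × 9^16 × 9^32 ≡ 88 (mod 203)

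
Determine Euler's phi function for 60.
16

60 = 2^2 × 3 × 5
φ(n) = n × ∏(1 - 1/p) for each prime p dividing n
φ(60) = 60 × (1 - 1/2) × (1 - 1/3) × (1 - 1/5) = 16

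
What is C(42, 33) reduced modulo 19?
0

Using Lucas' theorem:
Write n=42 and k=33 in base 19:
n in base 19: [2, 4]
k in base 19: [1, 14]
C(42,33) mod 19 = ∏ C(n_i, k_i) mod 19
Digit binomials (mod 19): C(2,1) = 2; C(4,14) = 0 (k_i > n_i)
Product: 2 × 0 = 0 ≡ 0 (mod 19)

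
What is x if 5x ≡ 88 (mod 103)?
x ≡ 100 (mod 103)

gcd(5, 103) = 1, which divides 88, so solutions exist.
Find 5^(-1) mod 103 by the extended Euclidean algorithm:
103 = 20 × 5 + 3  ⟹  3 = (1)·103 + (-20)·5
5 = 1 × 3 + 2  ⟹  2 = (-1)·103 + (21)·5
3 = 1 × 2 + 1  ⟹  1 = (2)·103 + (-41)·5
So (-41)·5 ≡ 1 (mod 103), i.e. 5^(-1) ≡ -41 ≡ 62 (mod 103).
x ≡ 62 × 88 = 5456 ≡ 100 (mod 103).
Check: 5 × 100 = 500 ≡ 88 (mod 103).
Unique solution: x ≡ 100 (mod 103)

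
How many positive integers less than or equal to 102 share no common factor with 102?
32

102 = 2 × 3 × 17
φ(n) = n × ∏(1 - 1/p) for each prime p dividing n
φ(102) = 102 × (1 - 1/2) × (1 - 1/3) × (1 - 1/17) = 32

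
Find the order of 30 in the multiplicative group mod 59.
58

59 is prime, so ord(30) divides φ(59) = 58.
Divisors of 58: 1, 2, 29, 58.
Repeated squaring: 30^1 ≡ 30, 30^2 ≡ 15, 30^4 ≡ 48, 30^8 ≡ 3, 30^16 ≡ 9, 30^32 ≡ 22 (mod 59).
Test 30^d mod 59 for each divisor d in increasing order:
30^1 ≡ 30
30^2 ≡ 15
30^29 = 30^16·30^8·30^4·30^1 ≡ 58
30^58 = 30^32·30^16·30^8·30^2 ≡ 1  ← first divisor giving 1
The order is 58.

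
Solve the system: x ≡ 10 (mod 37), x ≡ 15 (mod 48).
639

Using Chinese Remainder Theorem:
M = 37 × 48 = 1776
M1 = 48, M2 = 37
y1 = 48^(-1) mod 37 = 27
y2 = 37^(-1) mod 48 = 13
x = (10×48×27 + 15×37×13) mod 1776 = 639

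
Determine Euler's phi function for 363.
220

363 = 3 × 11^2
φ(n) = n × ∏(1 - 1/p) for each prime p dividing n
φ(363) = 363 × (1 - 1/3) × (1 - 1/11) = 220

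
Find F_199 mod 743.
604

Matrix identity: Q^n = [[F_(n+1), F_n], [F_n, F_(n-1)]] with Q = [[1,1],[1,0]].
n = 199 = 11000111₂. Square-and-multiply, entries mod 743:
Q^1 = [[1,1],[1,0]]
Q^3 = (Q^1)²·Q = [[3,2],[2,1]]
Q^6 = (Q^3)² = [[13,8],[8,5]]
Q^12 = (Q^6)² = [[233,144],[144,89]]
Q^24 = (Q^12)² = [[725,302],[302,423]]
Q^49 = (Q^24)²·Q = [[597,139],[139,458]]
Q^99 = (Q^49)²·Q = [[46,515],[515,274]]
Q^199 = (Q^99)²·Q = [[458,604],[604,597]]
F_199 mod 743 = Q^199[0][1] = 604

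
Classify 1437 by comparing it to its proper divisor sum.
deficient

Proper divisors of 1437: sum = 1 + 3 + 479 = 483
Since 483 < 1437, 1437 is deficient.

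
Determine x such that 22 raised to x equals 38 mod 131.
28

Baby-step giant-step with step n = ⌈√131⌉ = 12.
Baby steps 22^j mod 131 (j:value) for j=0..11: 0:1, 1:22, 2:91, 3:37, 4:28, 5:92, 6:59, 7:119, 8:129, 9:87, 10:80, 11:57.
Giant-step multiplier: 22^(-12) ≡ 22^(130-12) = 22^118 ≡ 7 (mod 131).
Giant steps γ_i = 38·7^i mod 131: γ_0=38, γ_1=4, γ_2=28 (in table at j=4).
x = i·n + j = 2·12 + 4 = 28.
Check: 22^28 ≡ 38 (mod 131).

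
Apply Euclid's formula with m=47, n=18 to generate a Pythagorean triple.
(1885, 1692, 2533)

Euclid's formula: a = m² - n², b = 2mn, c = m² + n²
m = 47, n = 18
a = 47² - 18² = 2209 - 324 = 1885
b = 2 × 47 × 18 = 1692
c = 47² + 18² = 2209 + 324 = 2533
Verification: 1885² + 1692² = 3553225 + 2862864 = 6416089 = 2533² ✓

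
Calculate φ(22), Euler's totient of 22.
10

22 = 2 × 11
φ(n) = n × ∏(1 - 1/p) for each prime p dividing n
φ(22) = 22 × (1 - 1/2) × (1 - 1/11) = 10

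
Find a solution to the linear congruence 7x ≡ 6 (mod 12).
x ≡ 6 (mod 12)

gcd(7, 12) = 1, which divides 6, so solutions exist.
Find 7^(-1) mod 12 by the extended Euclidean algorithm:
12 = 1 × 7 + 5  ⟹  5 = (1)·12 + (-1)·7
7 = 1 × 5 + 2  ⟹  2 = (-1)·12 + (2)·7
5 = 2 × 2 + 1  ⟹  1 = (3)·12 + (-5)·7
So (-5)·7 ≡ 1 (mod 12), i.e. 7^(-1) ≡ -5 ≡ 7 (mod 12).
x ≡ 7 × 6 = 42 ≡ 6 (mod 12).
Check: 7 × 6 = 42 ≡ 6 (mod 12).
Unique solution: x ≡ 6 (mod 12)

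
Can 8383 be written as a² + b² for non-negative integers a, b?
Not possible

Factorization: 8383 = 83 × 101
By Fermat: n is sum of two squares iff every prime p ≡ 3 (mod 4) appears to even power.
Prime(s) ≡ 3 (mod 4) with odd exponent: [(83, 1)]
Therefore 8383 cannot be expressed as a² + b².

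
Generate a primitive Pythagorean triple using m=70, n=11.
(4779, 1540, 5021)

Euclid's formula: a = m² - n², b = 2mn, c = m² + n²
m = 70, n = 11
a = 70² - 11² = 4900 - 121 = 4779
b = 2 × 70 × 11 = 1540
c = 70² + 11² = 4900 + 121 = 5021
Verification: 4779² + 1540² = 22838841 + 2371600 = 25210441 = 5021² ✓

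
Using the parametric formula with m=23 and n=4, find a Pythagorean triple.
(513, 184, 545)

Euclid's formula: a = m² - n², b = 2mn, c = m² + n²
m = 23, n = 4
a = 23² - 4² = 529 - 16 = 513
b = 2 × 23 × 4 = 184
c = 23² + 4² = 529 + 16 = 545
Verification: 513² + 184² = 263169 + 33856 = 297025 = 545² ✓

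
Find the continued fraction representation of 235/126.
[1; 1, 6, 2, 2, 3]

Euclidean algorithm steps:
235 = 1 × 126 + 109
126 = 1 × 109 + 17
109 = 6 × 17 + 7
17 = 2 × 7 + 3
7 = 2 × 3 + 1
3 = 3 × 1 + 0
Continued fraction: [1; 1, 6, 2, 2, 3]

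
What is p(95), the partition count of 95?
104651419

p(n) counts ways to write n as a sum of positive integers (order ignored).
Euler's pentagonal recurrence: p(k) = p(k-1) + p(k-2) - p(k-5) - p(k-7) + p(k-12) + p(k-15) - ... (offsets j(3j∓1)/2, signs ++--, p(0)=1, p(<0)=0).
DP table for k = 0..94: p(0)=1, p(1)=1, p(2)=2, p(3)=3, p(4)=5, p(5)=7, p(6)=11, p(7)=15, p(8)=22, p(9)=30, p(10)=42, p(11)=56, p(12)=77, p(13)=101, p(14)=135, p(15)=176, p(16)=231, p(17)=297, p(18)=385, p(19)=490, p(20)=627, p(21)=792, p(22)=1002, p(23)=1255, p(24)=1575, p(25)=1958, p(26)=2436, p(27)=3010, p(28)=3718, p(29)=4565, p(30)=5604, p(31)=6842, p(32)=8349, p(33)=10143, p(34)=12310, p(35)=14883, p(36)=17977, p(37)=21637, p(38)=26015, p(39)=31185, p(40)=37338, p(41)=44583, p(42)=53174, p(43)=63261, p(44)=75175, p(45)=89134, p(46)=105558, p(47)=124754, p(48)=147273, p(49)=173525, p(50)=204226, p(51)=239943, p(52)=281589, p(53)=329931, p(54)=386155, p(55)=451276, p(56)=526823, p(57)=614154, p(58)=715220, p(59)=831820, p(60)=966467, p(61)=1121505, p(62)=1300156, p(63)=1505499, p(64)=1741630, p(65)=2012558, p(66)=2323520, p(67)=2679689, p(68)=3087735, p(69)=3554345, p(70)=4087968, p(71)=4697205, p(72)=5392783, p(73)=6185689, p(74)=7089500, p(75)=8118264, p(76)=9289091, p(77)=10619863, p(78)=12132164, p(79)=13848650, p(80)=15796476, p(81)=18004327, p(82)=20506255, p(83)=23338469, p(84)=26543660, p(85)=30167357, p(86)=34262962, p(87)=38887673, p(88)=44108109, p(89)=49995925, p(90)=56634173, p(91)=64112359, p(92)=72533807, p(93)=82010177, p(94)=92669720.
Final step: p(95) = p(94) + p(93) - p(90) - p(88) + p(83) + p(80) - p(73) - p(69) + p(60) + p(55) - p(44) - p(38) + p(25) + p(18) - p(3)
= 92669720 + 82010177 - 56634173 - 44108109 + 23338469 + 15796476 - 6185689 - 3554345 + 966467 + 451276 - 75175 - 26015 + 1958 + 385 - 3
= 104651419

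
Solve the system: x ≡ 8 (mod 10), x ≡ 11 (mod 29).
98

Using Chinese Remainder Theorem:
M = 10 × 29 = 290
M1 = 29, M2 = 10
y1 = 29^(-1) mod 10 = 9
y2 = 10^(-1) mod 29 = 3
x = (8×29×9 + 11×10×3) mod 290 = 98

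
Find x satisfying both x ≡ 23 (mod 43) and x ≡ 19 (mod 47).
66

Using Chinese Remainder Theorem:
M = 43 × 47 = 2021
M1 = 47, M2 = 43
y1 = 47^(-1) mod 43 = 11
y2 = 43^(-1) mod 47 = 35
x = (23×47×11 + 19×43×35) mod 2021 = 66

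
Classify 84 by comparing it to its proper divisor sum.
abundant

Proper divisors of 84: sum = 1 + 2 + 3 + 4 + 6 + 7 + 12 + 14 + 21 + 28 + 42 = 140
Since 140 > 84, 84 is abundant.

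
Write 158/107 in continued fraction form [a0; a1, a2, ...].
[1; 2, 10, 5]

Euclidean algorithm steps:
158 = 1 × 107 + 51
107 = 2 × 51 + 5
51 = 10 × 5 + 1
5 = 5 × 1 + 0
Continued fraction: [1; 2, 10, 5]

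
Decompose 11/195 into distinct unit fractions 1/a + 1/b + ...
1/18 + 1/1170

Greedy algorithm:
11/195: ceiling(195/11) = 18, use 1/18
1/1170: ceiling(1170/1) = 1170, use 1/1170
Result: 11/195 = 1/18 + 1/1170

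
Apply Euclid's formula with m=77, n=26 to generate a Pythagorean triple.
(5253, 4004, 6605)

Euclid's formula: a = m² - n², b = 2mn, c = m² + n²
m = 77, n = 26
a = 77² - 26² = 5929 - 676 = 5253
b = 2 × 77 × 26 = 4004
c = 77² + 26² = 5929 + 676 = 6605
Verification: 5253² + 4004² = 27594009 + 16032016 = 43626025 = 6605² ✓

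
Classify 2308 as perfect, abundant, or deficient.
deficient

Proper divisors of 2308: sum = 1 + 2 + 4 + 577 + 1154 = 1738
Since 1738 < 2308, 2308 is deficient.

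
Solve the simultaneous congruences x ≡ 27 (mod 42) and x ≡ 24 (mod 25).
699

Using Chinese Remainder Theorem:
M = 42 × 25 = 1050
M1 = 25, M2 = 42
y1 = 25^(-1) mod 42 = 37
y2 = 42^(-1) mod 25 = 3
x = (27×25×37 + 24×42×3) mod 1050 = 699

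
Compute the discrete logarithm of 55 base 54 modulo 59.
39

Baby-step giant-step with step n = ⌈√59⌉ = 8.
Baby steps 54^j mod 59 (j:value) for j=0..7: 0:1, 1:54, 2:25, 3:52, 4:35, 5:2, 6:49, 7:50.
Giant-step multiplier: 54^(-8) ≡ 54^(58-8) = 54^50 ≡ 21 (mod 59).
Giant steps γ_i = 55·21^i mod 59: γ_0=55, γ_1=34, γ_2=6, γ_3=8, γ_4=50 (in table at j=7).
x = i·n + j = 4·8 + 7 = 39.
Check: 54^39 ≡ 55 (mod 59).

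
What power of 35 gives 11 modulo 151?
86

Baby-step giant-step with step n = ⌈√151⌉ = 13.
Baby steps 35^j mod 151 (j:value) for j=0..12: 0:1, 1:35, 2:17, 3:142, 4:138, 5:149, 6:81, 7:117, 8:18, 9:26, 10:4, 11:140, 12:68.
Giant-step multiplier: 35^(-13) ≡ 35^(150-13) = 35^137 ≡ 130 (mod 151).
Giant steps γ_i = 11·130^i mod 151: γ_0=11, γ_1=71, γ_2=19, γ_3=54, γ_4=74, γ_5=107, γ_6=18 (in table at j=8).
x = i·n + j = 6·13 + 8 = 86.
Check: 35^86 ≡ 11 (mod 151).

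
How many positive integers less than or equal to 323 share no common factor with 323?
288

323 = 17 × 19
φ(n) = n × ∏(1 - 1/p) for each prime p dividing n
φ(323) = 323 × (1 - 1/17) × (1 - 1/19) = 288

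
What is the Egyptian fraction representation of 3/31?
1/11 + 1/171 + 1/58311

Greedy algorithm:
3/31: ceiling(31/3) = 11, use 1/11
2/341: ceiling(341/2) = 171, use 1/171
1/58311: ceiling(58311/1) = 58311, use 1/58311
Result: 3/31 = 1/11 + 1/171 + 1/58311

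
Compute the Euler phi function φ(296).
144

296 = 2^3 × 37
φ(n) = n × ∏(1 - 1/p) for each prime p dividing n
φ(296) = 296 × (1 - 1/2) × (1 - 1/37) = 144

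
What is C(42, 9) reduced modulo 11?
1

Using Lucas' theorem:
Write n=42 and k=9 in base 11:
n in base 11: [3, 9]
k in base 11: [0, 9]
C(42,9) mod 11 = ∏ C(n_i, k_i) mod 11
Digit binomials (mod 11): C(3,0) = 1; C(9,9) = 1
Product: 1 × 1 = 1 ≡ 1 (mod 11)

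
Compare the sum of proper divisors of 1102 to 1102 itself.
deficient

Proper divisors of 1102: sum = 1 + 2 + 19 + 29 + 38 + 58 + 551 = 698
Since 698 < 1102, 1102 is deficient.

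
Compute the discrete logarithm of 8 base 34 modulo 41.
2

Baby-step giant-step with step n = ⌈√41⌉ = 7.
Baby steps 34^j mod 41 (j:value) for j=0..6: 0:1, 1:34, 2:8, 3:26, 4:23, 5:3, 6:20.
h = 8 is already in the table at j=2, so x = 2.
Check: 34^2 ≡ 8 (mod 41).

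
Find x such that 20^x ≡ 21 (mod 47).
30

Baby-step giant-step with step n = ⌈√47⌉ = 7.
Baby steps 20^j mod 47 (j:value) for j=0..6: 0:1, 1:20, 2:24, 3:10, 4:12, 5:5, 6:6.
Giant-step multiplier: 20^(-7) ≡ 20^(46-7) = 20^39 ≡ 38 (mod 47).
Giant steps γ_i = 21·38^i mod 47: γ_0=21, γ_1=46, γ_2=9, γ_3=13, γ_4=24 (in table at j=2).
x = i·n + j = 4·7 + 2 = 30.
Check: 20^30 ≡ 21 (mod 47).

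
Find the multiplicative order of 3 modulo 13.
3

13 is prime, so ord(3) divides φ(13) = 12.
Divisors of 12: 1, 2, 3, 4, 6, 12.
Repeated squaring: 3^1 ≡ 3, 3^2 ≡ 9, 3^4 ≡ 3, 3^8 ≡ 9 (mod 13).
Test 3^d mod 13 for each divisor d in increasing order:
3^1 ≡ 3
3^2 ≡ 9
3^3 = 3^2·3^1 ≡ 1  ← first divisor giving 1
The order is 3.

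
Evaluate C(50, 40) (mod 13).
11

Using Lucas' theorem:
Write n=50 and k=40 in base 13:
n in base 13: [3, 11]
k in base 13: [3, 1]
C(50,40) mod 13 = ∏ C(n_i, k_i) mod 13
Digit binomials (mod 13): C(3,3) = 1; C(11,1) = 11
Product: 1 × 11 = 11 ≡ 11 (mod 13)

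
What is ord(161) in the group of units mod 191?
38

191 is prime, so ord(161) divides φ(191) = 190.
Divisors of 190: 1, 2, 5, 10, 19, 38, 95, 190.
Repeated squaring: 161^1 ≡ 161, 161^2 ≡ 136, 161^4 ≡ 160, 161^8 ≡ 6, 161^16 ≡ 36, 161^32 ≡ 150, 161^64 ≡ 153, 161^128 ≡ 107 (mod 191).
Test 161^d mod 191 for each divisor d in increasing order:
161^1 ≡ 161
161^2 ≡ 136
161^5 = 161^4·161^1 ≡ 166
161^10 = 161^8·161^2 ≡ 52
161^19 = 161^16·161^2·161^1 ≡ 190
161^38 = 161^32·161^4·161^2 ≡ 1  ← first divisor giving 1
The order is 38.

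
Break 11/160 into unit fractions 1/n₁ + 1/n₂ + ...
1/15 + 1/480

Greedy algorithm:
11/160: ceiling(160/11) = 15, use 1/15
1/480: ceiling(480/1) = 480, use 1/480
Result: 11/160 = 1/15 + 1/480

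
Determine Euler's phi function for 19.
18

19 = 19
φ(n) = n × ∏(1 - 1/p) for each prime p dividing n
φ(19) = 19 × (1 - 1/19) = 18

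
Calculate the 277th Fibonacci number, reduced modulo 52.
41

Matrix identity: Q^n = [[F_(n+1), F_n], [F_n, F_(n-1)]] with Q = [[1,1],[1,0]].
n = 277 = 100010101₂. Square-and-multiply, entries mod 52:
Q^1 = [[1,1],[1,0]]
Q^2 = (Q^1)² = [[2,1],[1,1]]
Q^4 = (Q^2)² = [[5,3],[3,2]]
Q^8 = (Q^4)² = [[34,21],[21,13]]
Q^17 = (Q^8)²·Q = [[36,37],[37,51]]
Q^34 = (Q^17)² = [[13,47],[47,18]]
Q^69 = (Q^34)²·Q = [[39,38],[38,1]]
Q^138 = (Q^69)² = [[1,12],[12,41]]
Q^277 = (Q^138)²·Q = [[25,41],[41,36]]
F_277 mod 52 = Q^277[0][1] = 41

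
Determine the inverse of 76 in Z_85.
66

gcd(76, 85) = 1, so the inverse exists.
Extended Euclidean algorithm on (85, 76):
85 = 1 × 76 + 9  ⟹  9 = (1)·85 + (-1)·76
76 = 8 × 9 + 4  ⟹  4 = (-8)·85 + (9)·76
9 = 2 × 4 + 1  ⟹  1 = (17)·85 + (-19)·76
So (-19)·76 ≡ 1 (mod 85), i.e. 76^(-1) ≡ -19 ≡ 66 (mod 85).
Check: 76 × 66 = 5016 ≡ 1 (mod 85)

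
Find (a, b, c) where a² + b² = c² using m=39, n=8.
(1457, 624, 1585)

Euclid's formula: a = m² - n², b = 2mn, c = m² + n²
m = 39, n = 8
a = 39² - 8² = 1521 - 64 = 1457
b = 2 × 39 × 8 = 624
c = 39² + 8² = 1521 + 64 = 1585
Verification: 1457² + 624² = 2122849 + 389376 = 2512225 = 1585² ✓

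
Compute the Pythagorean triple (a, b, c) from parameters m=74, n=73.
(147, 10804, 10805)

Euclid's formula: a = m² - n², b = 2mn, c = m² + n²
m = 74, n = 73
a = 74² - 73² = 5476 - 5329 = 147
b = 2 × 74 × 73 = 10804
c = 74² + 73² = 5476 + 5329 = 10805
Verification: 147² + 10804² = 21609 + 116726416 = 116748025 = 10805² ✓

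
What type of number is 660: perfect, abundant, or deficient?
abundant

Proper divisors of 660: sum = 1 + 2 + 3 + 4 + 5 + 6 + 10 + 11 + ... + 132 + 165 + 220 + 330 (23 divisors) = 1356
Since 1356 > 660, 660 is abundant.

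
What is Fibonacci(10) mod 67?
55

Matrix identity: Q^n = [[F_(n+1), F_n], [F_n, F_(n-1)]] with Q = [[1,1],[1,0]].
n = 10 = 1010₂. Square-and-multiply, entries mod 67:
Q^1 = [[1,1],[1,0]]
Q^2 = (Q^1)² = [[2,1],[1,1]]
Q^5 = (Q^2)²·Q = [[8,5],[5,3]]
Q^10 = (Q^5)² = [[22,55],[55,34]]
F_10 mod 67 = Q^10[0][1] = 55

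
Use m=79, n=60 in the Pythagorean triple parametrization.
(2641, 9480, 9841)

Euclid's formula: a = m² - n², b = 2mn, c = m² + n²
m = 79, n = 60
a = 79² - 60² = 6241 - 3600 = 2641
b = 2 × 79 × 60 = 9480
c = 79² + 60² = 6241 + 3600 = 9841
Verification: 2641² + 9480² = 6974881 + 89870400 = 96845281 = 9841² ✓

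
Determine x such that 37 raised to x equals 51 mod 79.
34

Baby-step giant-step with step n = ⌈√79⌉ = 9.
Baby steps 37^j mod 79 (j:value) for j=0..8: 0:1, 1:37, 2:26, 3:14, 4:44, 5:48, 6:38, 7:63, 8:40.
Giant-step multiplier: 37^(-9) ≡ 37^(78-9) = 37^69 ≡ 15 (mod 79).
Giant steps γ_i = 51·15^i mod 79: γ_0=51, γ_1=54, γ_2=20, γ_3=63 (in table at j=7).
x = i·n + j = 3·9 + 7 = 34.
Check: 37^34 ≡ 51 (mod 79).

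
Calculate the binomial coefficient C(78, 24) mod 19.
0

Using Lucas' theorem:
Write n=78 and k=24 in base 19:
n in base 19: [4, 2]
k in base 19: [1, 5]
C(78,24) mod 19 = ∏ C(n_i, k_i) mod 19
Digit binomials (mod 19): C(4,1) = 4; C(2,5) = 0 (k_i > n_i)
Product: 4 × 0 = 0 ≡ 0 (mod 19)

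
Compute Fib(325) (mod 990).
665

Matrix identity: Q^n = [[F_(n+1), F_n], [F_n, F_(n-1)]] with Q = [[1,1],[1,0]].
n = 325 = 101000101₂. Square-and-multiply, entries mod 990:
Q^1 = [[1,1],[1,0]]
Q^2 = (Q^1)² = [[2,1],[1,1]]
Q^5 = (Q^2)²·Q = [[8,5],[5,3]]
Q^10 = (Q^5)² = [[89,55],[55,34]]
Q^20 = (Q^10)² = [[56,825],[825,221]]
Q^40 = (Q^20)² = [[661,825],[825,826]]
Q^81 = (Q^40)²·Q = [[1,826],[826,165]]
Q^162 = (Q^81)² = [[167,496],[496,661]]
Q^325 = (Q^162)²·Q = [[503,665],[665,828]]
F_325 mod 990 = Q^325[0][1] = 665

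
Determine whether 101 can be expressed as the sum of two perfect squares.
1² + 10² (a=1, b=10)

Factorization: 101 = 101
By Fermat: n is sum of two squares iff every prime p ≡ 3 (mod 4) appears to even power.
All primes ≡ 3 (mod 4) appear to even power.
Search a = 0, 1, 2, … for 101 - a² a perfect square: first hit at a = 1: 101 - 1 = 100 = 10².
101 = 1² + 10² = 1 + 100 ✓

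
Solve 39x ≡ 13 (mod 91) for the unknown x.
x ≡ 5 (mod 7)

gcd(39, 91) = 13, which divides 13, so solutions exist.
Divide through by 13: 3x ≡ 1 (mod 7).
Find 3^(-1) mod 7 by the extended Euclidean algorithm:
7 = 2 × 3 + 1  ⟹  1 = (1)·7 + (-2)·3
So (-2)·3 ≡ 1 (mod 7), i.e. 3^(-1) ≡ -2 ≡ 5 (mod 7).
x ≡ 5 × 1 = 5 ≡ 5 (mod 7).
Check: 39 × 5 = 195 ≡ 13 (mod 91).
x ≡ 5 (mod 7), giving 13 solutions mod 91.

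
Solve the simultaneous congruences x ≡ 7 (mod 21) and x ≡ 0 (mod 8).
112

Using Chinese Remainder Theorem:
M = 21 × 8 = 168
M1 = 8, M2 = 21
y1 = 8^(-1) mod 21 = 8
y2 = 21^(-1) mod 8 = 5
x = (7×8×8 + 0×21×5) mod 168 = 112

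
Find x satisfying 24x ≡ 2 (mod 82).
x ≡ 24 (mod 41)

gcd(24, 82) = 2, which divides 2, so solutions exist.
Divide through by 2: 12x ≡ 1 (mod 41).
Find 12^(-1) mod 41 by the extended Euclidean algorithm:
41 = 3 × 12 + 5  ⟹  5 = (1)·41 + (-3)·12
12 = 2 × 5 + 2  ⟹  2 = (-2)·41 + (7)·12
5 = 2 × 2 + 1  ⟹  1 = (5)·41 + (-17)·12
So (-17)·12 ≡ 1 (mod 41), i.e. 12^(-1) ≡ -17 ≡ 24 (mod 41).
x ≡ 24 × 1 = 24 ≡ 24 (mod 41).
Check: 24 × 24 = 576 ≡ 2 (mod 82).
x ≡ 24 (mod 41), giving 2 solutions mod 82.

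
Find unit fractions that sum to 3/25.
1/9 + 1/113 + 1/25425

Greedy algorithm:
3/25: ceiling(25/3) = 9, use 1/9
2/225: ceiling(225/2) = 113, use 1/113
1/25425: ceiling(25425/1) = 25425, use 1/25425
Result: 3/25 = 1/9 + 1/113 + 1/25425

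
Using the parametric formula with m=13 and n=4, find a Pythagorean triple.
(153, 104, 185)

Euclid's formula: a = m² - n², b = 2mn, c = m² + n²
m = 13, n = 4
a = 13² - 4² = 169 - 16 = 153
b = 2 × 13 × 4 = 104
c = 13² + 4² = 169 + 16 = 185
Verification: 153² + 104² = 23409 + 10816 = 34225 = 185² ✓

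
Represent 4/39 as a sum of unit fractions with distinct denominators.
1/10 + 1/390

Greedy algorithm:
4/39: ceiling(39/4) = 10, use 1/10
1/390: ceiling(390/1) = 390, use 1/390
Result: 4/39 = 1/10 + 1/390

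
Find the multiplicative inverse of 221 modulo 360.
101

gcd(221, 360) = 1, so the inverse exists.
Extended Euclidean algorithm on (360, 221):
360 = 1 × 221 + 139  ⟹  139 = (1)·360 + (-1)·221
221 = 1 × 139 + 82  ⟹  82 = (-1)·360 + (2)·221
139 = 1 × 82 + 57  ⟹  57 = (2)·360 + (-3)·221
82 = 1 × 57 + 25  ⟹  25 = (-3)·360 + (5)·221
57 = 2 × 25 + 7  ⟹  7 = (8)·360 + (-13)·221
25 = 3 × 7 + 4  ⟹  4 = (-27)·360 + (44)·221
7 = 1 × 4 + 3  ⟹  3 = (35)·360 + (-57)·221
4 = 1 × 3 + 1  ⟹  1 = (-62)·360 + (101)·221
So (101)·221 ≡ 1 (mod 360), i.e. 221^(-1) ≡ 101 (mod 360).
Check: 221 × 101 = 22321 ≡ 1 (mod 360)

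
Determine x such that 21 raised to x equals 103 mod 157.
141

Baby-step giant-step with step n = ⌈√157⌉ = 13.
Baby steps 21^j mod 157 (j:value) for j=0..12: 0:1, 1:21, 2:127, 3:155, 4:115, 5:60, 6:4, 7:84, 8:37, 9:149, 10:146, 11:83, 12:16.
Giant-step multiplier: 21^(-13) ≡ 21^(156-13) = 21^143 ≡ 50 (mod 157).
Giant steps γ_i = 103·50^i mod 157: γ_0=103, γ_1=126, γ_2=20, γ_3=58, γ_4=74, γ_5=89, γ_6=54, γ_7=31, γ_8=137, γ_9=99, γ_10=83 (in table at j=11).
x = i·n + j = 10·13 + 11 = 141.
Check: 21^141 ≡ 103 (mod 157).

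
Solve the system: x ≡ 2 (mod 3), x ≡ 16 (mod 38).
92

Using Chinese Remainder Theorem:
M = 3 × 38 = 114
M1 = 38, M2 = 3
y1 = 38^(-1) mod 3 = 2
y2 = 3^(-1) mod 38 = 13
x = (2×38×2 + 16×3×13) mod 114 = 92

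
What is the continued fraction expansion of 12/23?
[0; 1, 1, 11]

Euclidean algorithm steps:
12 = 0 × 23 + 12
23 = 1 × 12 + 11
12 = 1 × 11 + 1
11 = 11 × 1 + 0
Continued fraction: [0; 1, 1, 11]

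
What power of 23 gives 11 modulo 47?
29

Baby-step giant-step with step n = ⌈√47⌉ = 7.
Baby steps 23^j mod 47 (j:value) for j=0..6: 0:1, 1:23, 2:12, 3:41, 4:3, 5:22, 6:36.
Giant-step multiplier: 23^(-7) ≡ 23^(46-7) = 23^39 ≡ 13 (mod 47).
Giant steps γ_i = 11·13^i mod 47: γ_0=11, γ_1=2, γ_2=26, γ_3=9, γ_4=23 (in table at j=1).
x = i·n + j = 4·7 + 1 = 29.
Check: 23^29 ≡ 11 (mod 47).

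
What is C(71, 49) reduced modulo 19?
9

Using Lucas' theorem:
Write n=71 and k=49 in base 19:
n in base 19: [3, 14]
k in base 19: [2, 11]
C(71,49) mod 19 = ∏ C(n_i, k_i) mod 19
Digit binomials (mod 19): C(3,2) = 3; C(14,11) = 364 ≡ 3
Product: 3 × 3 = 9 ≡ 9 (mod 19)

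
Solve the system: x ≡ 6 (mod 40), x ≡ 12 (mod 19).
126

Using Chinese Remainder Theorem:
M = 40 × 19 = 760
M1 = 19, M2 = 40
y1 = 19^(-1) mod 40 = 19
y2 = 40^(-1) mod 19 = 10
x = (6×19×19 + 12×40×10) mod 760 = 126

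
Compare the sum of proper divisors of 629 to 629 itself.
deficient

Proper divisors of 629: sum = 1 + 17 + 37 = 55
Since 55 < 629, 629 is deficient.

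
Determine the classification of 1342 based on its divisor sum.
deficient

Proper divisors of 1342: sum = 1 + 2 + 11 + 22 + 61 + 122 + 671 = 890
Since 890 < 1342, 1342 is deficient.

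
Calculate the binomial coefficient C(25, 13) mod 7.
0

Using Lucas' theorem:
Write n=25 and k=13 in base 7:
n in base 7: [3, 4]
k in base 7: [1, 6]
C(25,13) mod 7 = ∏ C(n_i, k_i) mod 7
Digit binomials (mod 7): C(3,1) = 3; C(4,6) = 0 (k_i > n_i)
Product: 3 × 0 = 0 ≡ 0 (mod 7)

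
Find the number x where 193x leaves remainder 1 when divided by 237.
70

gcd(193, 237) = 1, so the inverse exists.
Extended Euclidean algorithm on (237, 193):
237 = 1 × 193 + 44  ⟹  44 = (1)·237 + (-1)·193
193 = 4 × 44 + 17  ⟹  17 = (-4)·237 + (5)·193
44 = 2 × 17 + 10  ⟹  10 = (9)·237 + (-11)·193
17 = 1 × 10 + 7  ⟹  7 = (-13)·237 + (16)·193
10 = 1 × 7 + 3  ⟹  3 = (22)·237 + (-27)·193
7 = 2 × 3 + 1  ⟹  1 = (-57)·237 + (70)·193
So (70)·193 ≡ 1 (mod 237), i.e. 193^(-1) ≡ 70 (mod 237).
Check: 193 × 70 = 13510 ≡ 1 (mod 237)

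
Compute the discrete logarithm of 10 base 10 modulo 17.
1

Baby-step giant-step with step n = ⌈√17⌉ = 5.
Baby steps 10^j mod 17 (j:value) for j=0..4: 0:1, 1:10, 2:15, 3:14, 4:4.
h = 10 is already in the table at j=1, so x = 1.
Check: 10^1 ≡ 10 (mod 17).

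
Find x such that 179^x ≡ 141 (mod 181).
159

Baby-step giant-step with step n = ⌈√181⌉ = 14.
Baby steps 179^j mod 181 (j:value) for j=0..13: 0:1, 1:179, 2:4, 3:173, 4:16, 5:149, 6:64, 7:53, 8:75, 9:31, 10:119, 11:124, 12:114, 13:134.
Giant-step multiplier: 179^(-14) ≡ 179^(180-14) = 179^166 ≡ 52 (mod 181).
Giant steps γ_i = 141·52^i mod 181: γ_0=141, γ_1=92, γ_2=78, γ_3=74, γ_4=47, γ_5=91, γ_6=26, γ_7=85, γ_8=76, γ_9=151, γ_10=69, γ_11=149 (in table at j=5).
x = i·n + j = 11·14 + 5 = 159.
Check: 179^159 ≡ 141 (mod 181).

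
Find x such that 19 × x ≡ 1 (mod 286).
271

gcd(19, 286) = 1, so the inverse exists.
Extended Euclidean algorithm on (286, 19):
286 = 15 × 19 + 1  ⟹  1 = (1)·286 + (-15)·19
So (-15)·19 ≡ 1 (mod 286), i.e. 19^(-1) ≡ -15 ≡ 271 (mod 286).
Check: 19 × 271 = 5149 ≡ 1 (mod 286)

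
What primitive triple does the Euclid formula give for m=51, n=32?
(1577, 3264, 3625)

Euclid's formula: a = m² - n², b = 2mn, c = m² + n²
m = 51, n = 32
a = 51² - 32² = 2601 - 1024 = 1577
b = 2 × 51 × 32 = 3264
c = 51² + 32² = 2601 + 1024 = 3625
Verification: 1577² + 3264² = 2486929 + 10653696 = 13140625 = 3625² ✓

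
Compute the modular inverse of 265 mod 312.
73

gcd(265, 312) = 1, so the inverse exists.
Extended Euclidean algorithm on (312, 265):
312 = 1 × 265 + 47  ⟹  47 = (1)·312 + (-1)·265
265 = 5 × 47 + 30  ⟹  30 = (-5)·312 + (6)·265
47 = 1 × 30 + 17  ⟹  17 = (6)·312 + (-7)·265
30 = 1 × 17 + 13  ⟹  13 = (-11)·312 + (13)·265
17 = 1 × 13 + 4  ⟹  4 = (17)·312 + (-20)·265
13 = 3 × 4 + 1  ⟹  1 = (-62)·312 + (73)·265
So (73)·265 ≡ 1 (mod 312), i.e. 265^(-1) ≡ 73 (mod 312).
Check: 265 × 73 = 19345 ≡ 1 (mod 312)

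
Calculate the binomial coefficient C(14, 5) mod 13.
0

Using Lucas' theorem:
Write n=14 and k=5 in base 13:
n in base 13: [1, 1]
k in base 13: [0, 5]
C(14,5) mod 13 = ∏ C(n_i, k_i) mod 13
Digit binomials (mod 13): C(1,0) = 1; C(1,5) = 0 (k_i > n_i)
Product: 1 × 0 = 0 ≡ 0 (mod 13)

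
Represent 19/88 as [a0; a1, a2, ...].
[0; 4, 1, 1, 1, 2, 2]

Euclidean algorithm steps:
19 = 0 × 88 + 19
88 = 4 × 19 + 12
19 = 1 × 12 + 7
12 = 1 × 7 + 5
7 = 1 × 5 + 2
5 = 2 × 2 + 1
2 = 2 × 1 + 0
Continued fraction: [0; 4, 1, 1, 1, 2, 2]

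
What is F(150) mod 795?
515

Matrix identity: Q^n = [[F_(n+1), F_n], [F_n, F_(n-1)]] with Q = [[1,1],[1,0]].
n = 150 = 10010110₂. Square-and-multiply, entries mod 795:
Q^1 = [[1,1],[1,0]]
Q^2 = (Q^1)² = [[2,1],[1,1]]
Q^4 = (Q^2)² = [[5,3],[3,2]]
Q^9 = (Q^4)²·Q = [[55,34],[34,21]]
Q^18 = (Q^9)² = [[206,199],[199,7]]
Q^37 = (Q^18)²·Q = [[404,152],[152,252]]
Q^75 = (Q^37)²·Q = [[627,290],[290,337]]
Q^150 = (Q^75)² = [[229,515],[515,509]]
F_150 mod 795 = Q^150[0][1] = 515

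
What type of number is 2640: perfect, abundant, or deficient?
abundant

Proper divisors of 2640: sum = 1 + 2 + 3 + 4 + 5 + 6 + 8 + 10 + ... + 528 + 660 + 880 + 1320 (39 divisors) = 6288
Since 6288 > 2640, 2640 is abundant.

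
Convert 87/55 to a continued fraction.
[1; 1, 1, 2, 1, 1, 4]

Euclidean algorithm steps:
87 = 1 × 55 + 32
55 = 1 × 32 + 23
32 = 1 × 23 + 9
23 = 2 × 9 + 5
9 = 1 × 5 + 4
5 = 1 × 4 + 1
4 = 4 × 1 + 0
Continued fraction: [1; 1, 1, 2, 1, 1, 4]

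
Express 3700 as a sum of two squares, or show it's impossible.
10² + 60² (a=10, b=60)

Factorization: 3700 = 2^2 × 5^2 × 37
By Fermat: n is sum of two squares iff every prime p ≡ 3 (mod 4) appears to even power.
All primes ≡ 3 (mod 4) appear to even power.
Search a = 0, 1, 2, … for 3700 - a² a perfect square: first hit at a = 10: 3700 - 100 = 3600 = 60².
3700 = 10² + 60² = 100 + 3600 ✓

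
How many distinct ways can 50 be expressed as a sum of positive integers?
204226

p(n) counts ways to write n as a sum of positive integers (order ignored).
Euler's pentagonal recurrence: p(k) = p(k-1) + p(k-2) - p(k-5) - p(k-7) + p(k-12) + p(k-15) - ... (offsets j(3j∓1)/2, signs ++--, p(0)=1, p(<0)=0).
DP table for k = 0..49: p(0)=1, p(1)=1, p(2)=2, p(3)=3, p(4)=5, p(5)=7, p(6)=11, p(7)=15, p(8)=22, p(9)=30, p(10)=42, p(11)=56, p(12)=77, p(13)=101, p(14)=135, p(15)=176, p(16)=231, p(17)=297, p(18)=385, p(19)=490, p(20)=627, p(21)=792, p(22)=1002, p(23)=1255, p(24)=1575, p(25)=1958, p(26)=2436, p(27)=3010, p(28)=3718, p(29)=4565, p(30)=5604, p(31)=6842, p(32)=8349, p(33)=10143, p(34)=12310, p(35)=14883, p(36)=17977, p(37)=21637, p(38)=26015, p(39)=31185, p(40)=37338, p(41)=44583, p(42)=53174, p(43)=63261, p(44)=75175, p(45)=89134, p(46)=105558, p(47)=124754, p(48)=147273, p(49)=173525.
Final step: p(50) = p(49) + p(48) - p(45) - p(43) + p(38) + p(35) - p(28) - p(24) + p(15) + p(10)
= 173525 + 147273 - 89134 - 63261 + 26015 + 14883 - 3718 - 1575 + 176 + 42
= 204226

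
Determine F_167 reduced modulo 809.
11

Matrix identity: Q^n = [[F_(n+1), F_n], [F_n, F_(n-1)]] with Q = [[1,1],[1,0]].
n = 167 = 10100111₂. Square-and-multiply, entries mod 809:
Q^1 = [[1,1],[1,0]]
Q^2 = (Q^1)² = [[2,1],[1,1]]
Q^5 = (Q^2)²·Q = [[8,5],[5,3]]
Q^10 = (Q^5)² = [[89,55],[55,34]]
Q^20 = (Q^10)² = [[429,293],[293,136]]
Q^41 = (Q^20)²·Q = [[193,493],[493,509]]
Q^83 = (Q^41)²·Q = [[218,384],[384,643]]
Q^167 = (Q^83)²·Q = [[563,11],[11,552]]
F_167 mod 809 = Q^167[0][1] = 11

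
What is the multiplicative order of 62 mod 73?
72

73 is prime, so ord(62) divides φ(73) = 72.
Divisors of 72: 1, 2, 3, 4, 6, 8, 9, 12, 18, 24, 36, 72.
Repeated squaring: 62^1 ≡ 62, 62^2 ≡ 48, 62^4 ≡ 41, 62^8 ≡ 2, 62^16 ≡ 4, 62^32 ≡ 16, 62^64 ≡ 37 (mod 73).
Test 62^d mod 73 for each divisor d in increasing order:
62^1 ≡ 62
62^2 ≡ 48
62^3 = 62^2·62^1 ≡ 56
62^4 ≡ 41
62^6 = 62^4·62^2 ≡ 70
62^8 ≡ 2
62^9 = 62^8·62^1 ≡ 51
62^12 = 62^8·62^4 ≡ 9
62^18 = 62^16·62^2 ≡ 46
62^24 = 62^16·62^8 ≡ 8
62^36 = 62^32·62^4 ≡ 72
62^72 = 62^64·62^8 ≡ 1  ← first divisor giving 1
The order is 72.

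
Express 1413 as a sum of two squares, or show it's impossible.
18² + 33² (a=18, b=33)

Factorization: 1413 = 3^2 × 157
By Fermat: n is sum of two squares iff every prime p ≡ 3 (mod 4) appears to even power.
All primes ≡ 3 (mod 4) appear to even power.
Search a = 0, 1, 2, … for 1413 - a² a perfect square: first hit at a = 18: 1413 - 324 = 1089 = 33².
1413 = 18² + 33² = 324 + 1089 ✓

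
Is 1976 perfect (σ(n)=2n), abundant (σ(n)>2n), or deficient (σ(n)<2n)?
abundant

Proper divisors of 1976: sum = 1 + 2 + 4 + 8 + 13 + 19 + 26 + 38 + 52 + 76 + 104 + 152 + 247 + 494 + 988 = 2224
Since 2224 > 1976, 1976 is abundant.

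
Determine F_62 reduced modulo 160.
121

Matrix identity: Q^n = [[F_(n+1), F_n], [F_n, F_(n-1)]] with Q = [[1,1],[1,0]].
n = 62 = 111110₂. Square-and-multiply, entries mod 160:
Q^1 = [[1,1],[1,0]]
Q^3 = (Q^1)²·Q = [[3,2],[2,1]]
Q^7 = (Q^3)²·Q = [[21,13],[13,8]]
Q^15 = (Q^7)²·Q = [[27,130],[130,57]]
Q^31 = (Q^15)²·Q = [[69,29],[29,40]]
Q^62 = (Q^31)² = [[2,121],[121,41]]
F_62 mod 160 = Q^62[0][1] = 121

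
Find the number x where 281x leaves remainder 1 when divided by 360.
41

gcd(281, 360) = 1, so the inverse exists.
Extended Euclidean algorithm on (360, 281):
360 = 1 × 281 + 79  ⟹  79 = (1)·360 + (-1)·281
281 = 3 × 79 + 44  ⟹  44 = (-3)·360 + (4)·281
79 = 1 × 44 + 35  ⟹  35 = (4)·360 + (-5)·281
44 = 1 × 35 + 9  ⟹  9 = (-7)·360 + (9)·281
35 = 3 × 9 + 8  ⟹  8 = (25)·360 + (-32)·281
9 = 1 × 8 + 1  ⟹  1 = (-32)·360 + (41)·281
So (41)·281 ≡ 1 (mod 360), i.e. 281^(-1) ≡ 41 (mod 360).
Check: 281 × 41 = 11521 ≡ 1 (mod 360)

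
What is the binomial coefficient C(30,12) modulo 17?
13

Using Lucas' theorem:
Write n=30 and k=12 in base 17:
n in base 17: [1, 13]
k in base 17: [0, 12]
C(30,12) mod 17 = ∏ C(n_i, k_i) mod 17
Digit binomials (mod 17): C(1,0) = 1; C(13,12) = 13
Product: 1 × 13 = 13 ≡ 13 (mod 17)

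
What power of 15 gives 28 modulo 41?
23

Baby-step giant-step with step n = ⌈√41⌉ = 7.
Baby steps 15^j mod 41 (j:value) for j=0..6: 0:1, 1:15, 2:20, 3:13, 4:31, 5:14, 6:5.
Giant-step multiplier: 15^(-7) ≡ 15^(40-7) = 15^33 ≡ 35 (mod 41).
Giant steps γ_i = 28·35^i mod 41: γ_0=28, γ_1=37, γ_2=24, γ_3=20 (in table at j=2).
x = i·n + j = 3·7 + 2 = 23.
Check: 15^23 ≡ 28 (mod 41).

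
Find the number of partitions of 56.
526823

p(n) counts ways to write n as a sum of positive integers (order ignored).
Euler's pentagonal recurrence: p(k) = p(k-1) + p(k-2) - p(k-5) - p(k-7) + p(k-12) + p(k-15) - ... (offsets j(3j∓1)/2, signs ++--, p(0)=1, p(<0)=0).
DP table for k = 0..55: p(0)=1, p(1)=1, p(2)=2, p(3)=3, p(4)=5, p(5)=7, p(6)=11, p(7)=15, p(8)=22, p(9)=30, p(10)=42, p(11)=56, p(12)=77, p(13)=101, p(14)=135, p(15)=176, p(16)=231, p(17)=297, p(18)=385, p(19)=490, p(20)=627, p(21)=792, p(22)=1002, p(23)=1255, p(24)=1575, p(25)=1958, p(26)=2436, p(27)=3010, p(28)=3718, p(29)=4565, p(30)=5604, p(31)=6842, p(32)=8349, p(33)=10143, p(34)=12310, p(35)=14883, p(36)=17977, p(37)=21637, p(38)=26015, p(39)=31185, p(40)=37338, p(41)=44583, p(42)=53174, p(43)=63261, p(44)=75175, p(45)=89134, p(46)=105558, p(47)=124754, p(48)=147273, p(49)=173525, p(50)=204226, p(51)=239943, p(52)=281589, p(53)=329931, p(54)=386155, p(55)=451276.
Final step: p(56) = p(55) + p(54) - p(51) - p(49) + p(44) + p(41) - p(34) - p(30) + p(21) + p(16) - p(5)
= 451276 + 386155 - 239943 - 173525 + 75175 + 44583 - 12310 - 5604 + 792 + 231 - 7
= 526823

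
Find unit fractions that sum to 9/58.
1/7 + 1/82 + 1/8323

Greedy algorithm:
9/58: ceiling(58/9) = 7, use 1/7
5/406: ceiling(406/5) = 82, use 1/82
1/8323: ceiling(8323/1) = 8323, use 1/8323
Result: 9/58 = 1/7 + 1/82 + 1/8323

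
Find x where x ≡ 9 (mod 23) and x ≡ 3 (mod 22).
377

Using Chinese Remainder Theorem:
M = 23 × 22 = 506
M1 = 22, M2 = 23
y1 = 22^(-1) mod 23 = 22
y2 = 23^(-1) mod 22 = 1
x = (9×22×22 + 3×23×1) mod 506 = 377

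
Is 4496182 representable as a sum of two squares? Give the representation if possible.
Not possible

Factorization: 4496182 = 2 × 131^3
By Fermat: n is sum of two squares iff every prime p ≡ 3 (mod 4) appears to even power.
Prime(s) ≡ 3 (mod 4) with odd exponent: [(131, 3)]
Therefore 4496182 cannot be expressed as a² + b².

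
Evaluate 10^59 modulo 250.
0

Repeated squaring. Binary of 59 = 111011.
10^1 ≡ 10 (mod 250); 10^2 ≡ 100 (mod 250); 10^4 ≡ 0 (mod 250); 10^8 ≡ 0 (mod 250); 10^16 ≡ 0 (mod 250); 10^32 ≡ 0 (mod 250)
10^59 = 10^1 × 10^2 × 10^8 × 10^16 × 10^32 ≡ 0 (mod 250)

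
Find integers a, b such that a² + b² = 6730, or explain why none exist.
13² + 81² (a=13, b=81)

Factorization: 6730 = 2 × 5 × 673
By Fermat: n is sum of two squares iff every prime p ≡ 3 (mod 4) appears to even power.
All primes ≡ 3 (mod 4) appear to even power.
Search a = 0, 1, 2, … for 6730 - a² a perfect square: first hit at a = 13: 6730 - 169 = 6561 = 81².
6730 = 13² + 81² = 169 + 6561 ✓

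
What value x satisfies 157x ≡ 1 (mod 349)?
329

gcd(157, 349) = 1, so the inverse exists.
Extended Euclidean algorithm on (349, 157):
349 = 2 × 157 + 35  ⟹  35 = (1)·349 + (-2)·157
157 = 4 × 35 + 17  ⟹  17 = (-4)·349 + (9)·157
35 = 2 × 17 + 1  ⟹  1 = (9)·349 + (-20)·157
So (-20)·157 ≡ 1 (mod 349), i.e. 157^(-1) ≡ -20 ≡ 329 (mod 349).
Check: 157 × 329 = 51653 ≡ 1 (mod 349)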